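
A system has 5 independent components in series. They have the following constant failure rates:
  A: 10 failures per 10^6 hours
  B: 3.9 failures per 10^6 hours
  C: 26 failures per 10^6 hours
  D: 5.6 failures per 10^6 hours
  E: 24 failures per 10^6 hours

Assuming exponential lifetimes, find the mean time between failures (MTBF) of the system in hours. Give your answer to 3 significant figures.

14400

Series of exponential components: λ_sys = Σ λ_i
λ_sys = 0.000010 + 0.0000039 + 0.000026 + 0.0000056 + 0.000024 = 6.9500e-05 /h
MTBF = 1 / λ_sys = 14400 h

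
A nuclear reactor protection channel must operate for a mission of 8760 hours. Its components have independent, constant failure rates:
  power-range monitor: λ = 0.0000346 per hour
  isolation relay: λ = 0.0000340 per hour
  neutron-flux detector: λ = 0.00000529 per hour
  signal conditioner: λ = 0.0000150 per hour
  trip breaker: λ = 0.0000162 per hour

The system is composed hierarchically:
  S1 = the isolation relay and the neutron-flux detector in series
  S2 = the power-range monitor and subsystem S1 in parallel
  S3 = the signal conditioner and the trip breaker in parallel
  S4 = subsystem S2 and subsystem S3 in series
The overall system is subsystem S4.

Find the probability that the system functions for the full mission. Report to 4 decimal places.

R(power-range monitor) = exp(−0.0000346 × 8760) = 0.738528
R(isolation relay) = exp(−0.0000340 × 8760) = 0.742420
R(neutron-flux detector) = exp(−0.00000529 × 8760) = 0.954717
R(signal conditioner) = exp(−0.0000150 × 8760) = 0.876867
R(trip breaker) = exp(−0.0000162 × 8760) = 0.867698
Series (isolation relay and neutron-flux detector): 0.742420 × 0.954717 = 0.708801
Parallel (power-range monitor and [0.708801]): 1 − (1 − 0.738528)(1 − 0.708801) = 0.923860
Parallel (signal conditioner and trip breaker): 1 − (1 − 0.876867)(1 − 0.867698) = 0.983709
Series ([0.923860] and [0.983709]): 0.923860 × 0.983709 = 0.9088

0.9088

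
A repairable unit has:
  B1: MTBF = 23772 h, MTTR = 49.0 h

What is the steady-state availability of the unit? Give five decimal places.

A(B1) = MTBF/(MTBF+MTTR) = 23772/(23772+49.0) = 0.99794

0.99794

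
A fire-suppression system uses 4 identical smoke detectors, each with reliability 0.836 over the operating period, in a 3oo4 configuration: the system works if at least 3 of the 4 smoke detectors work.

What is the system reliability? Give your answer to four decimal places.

R = Σ_{i=3}^{4} C(4,i) p^i (1−p)^{4−i} with p = 0.836
C(4,3)·0.836^3·0.164^1 = 0.383286
C(4,4)·0.836^4·0.164^0 = 0.488456
Sum = 0.8717

0.8717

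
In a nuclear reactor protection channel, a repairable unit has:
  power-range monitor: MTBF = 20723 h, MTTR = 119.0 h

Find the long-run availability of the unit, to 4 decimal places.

A(power-range monitor) = MTBF/(MTBF+MTTR) = 20723/(20723+119.0) = 0.9943

0.9943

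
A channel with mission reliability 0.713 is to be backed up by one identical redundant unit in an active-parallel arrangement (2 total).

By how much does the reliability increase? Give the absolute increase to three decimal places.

0.205

R_before = 0.713
R_after = 1 − (1 − 0.713)^2 = 0.918
ΔR = 0.918 − 0.713 = 0.205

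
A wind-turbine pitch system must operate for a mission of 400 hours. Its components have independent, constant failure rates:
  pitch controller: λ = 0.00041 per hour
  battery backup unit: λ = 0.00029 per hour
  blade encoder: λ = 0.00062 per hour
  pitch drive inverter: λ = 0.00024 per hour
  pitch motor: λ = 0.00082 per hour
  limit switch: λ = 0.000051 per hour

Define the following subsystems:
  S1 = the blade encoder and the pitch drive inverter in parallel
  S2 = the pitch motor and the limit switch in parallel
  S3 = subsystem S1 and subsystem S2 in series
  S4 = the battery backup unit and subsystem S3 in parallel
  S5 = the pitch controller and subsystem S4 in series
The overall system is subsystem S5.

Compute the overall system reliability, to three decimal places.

R(pitch controller) = exp(−0.00041 × 400) = 0.84874
R(battery backup unit) = exp(−0.00029 × 400) = 0.89048
R(blade encoder) = exp(−0.00062 × 400) = 0.78036
R(pitch drive inverter) = exp(−0.00024 × 400) = 0.90846
R(pitch motor) = exp(−0.00082 × 400) = 0.72036
R(limit switch) = exp(−0.000051 × 400) = 0.97981
Parallel (blade encoder and pitch drive inverter): 1 − (1 − 0.78036)(1 − 0.90846) = 0.97989
Parallel (pitch motor and limit switch): 1 − (1 − 0.72036)(1 − 0.97981) = 0.99435
Series ([0.97989] and [0.99435]): 0.97989 × 0.99435 = 0.97435
Parallel (battery backup unit and [0.97435]): 1 − (1 − 0.89048)(1 − 0.97435) = 0.99719
Series (pitch controller and [0.99719]): 0.84874 × 0.99719 = 0.846

0.846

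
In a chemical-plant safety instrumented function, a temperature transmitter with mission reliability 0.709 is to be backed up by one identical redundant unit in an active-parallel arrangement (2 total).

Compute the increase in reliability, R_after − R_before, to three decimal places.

0.206

R_before = 0.709
R_after = 1 − (1 − 0.709)^2 = 0.915
ΔR = 0.915 − 0.709 = 0.206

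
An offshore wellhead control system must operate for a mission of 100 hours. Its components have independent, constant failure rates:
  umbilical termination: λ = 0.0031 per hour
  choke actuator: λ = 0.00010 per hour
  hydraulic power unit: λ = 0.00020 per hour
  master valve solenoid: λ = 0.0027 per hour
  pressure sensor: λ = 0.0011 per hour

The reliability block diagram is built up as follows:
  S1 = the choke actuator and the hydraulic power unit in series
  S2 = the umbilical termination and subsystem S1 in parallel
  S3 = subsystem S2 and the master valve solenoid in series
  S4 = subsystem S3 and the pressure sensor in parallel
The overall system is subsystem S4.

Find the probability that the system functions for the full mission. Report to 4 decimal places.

R(umbilical termination) = exp(−0.0031 × 100) = 0.733447
R(choke actuator) = exp(−0.00010 × 100) = 0.990050
R(hydraulic power unit) = exp(−0.00020 × 100) = 0.980199
R(master valve solenoid) = exp(−0.0027 × 100) = 0.763379
R(pressure sensor) = exp(−0.0011 × 100) = 0.895834
Series (choke actuator and hydraulic power unit): 0.990050 × 0.980199 = 0.970446
Parallel (umbilical termination and [0.970446]): 1 − (1 − 0.733447)(1 − 0.970446) = 0.992122
Series ([0.992122] and master valve solenoid): 0.992122 × 0.763379 = 0.757365
Parallel ([0.757365] and pressure sensor): 1 − (1 − 0.757365)(1 − 0.895834) = 0.9747

0.9747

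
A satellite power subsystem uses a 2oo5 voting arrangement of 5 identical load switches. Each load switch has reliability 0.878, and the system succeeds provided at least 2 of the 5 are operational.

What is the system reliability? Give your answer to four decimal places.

0.9990

R = Σ_{i=2}^{5} C(5,i) p^i (1−p)^{5−i} with p = 0.878
C(5,2)·0.878^2·0.122^3 = 0.013998
C(5,3)·0.878^3·0.122^2 = 0.100740
C(5,4)·0.878^4·0.122^1 = 0.362500
C(5,5)·0.878^5·0.122^0 = 0.521762
Sum = 0.9990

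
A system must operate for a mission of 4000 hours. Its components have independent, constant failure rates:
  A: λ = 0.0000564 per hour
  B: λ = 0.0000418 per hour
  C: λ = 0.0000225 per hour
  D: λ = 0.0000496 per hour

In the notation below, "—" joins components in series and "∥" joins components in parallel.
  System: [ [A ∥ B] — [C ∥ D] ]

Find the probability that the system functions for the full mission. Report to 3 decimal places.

0.954

R(A) = exp(−0.0000564 × 4000) = 0.79804
R(B) = exp(−0.0000418 × 4000) = 0.84603
R(C) = exp(−0.0000225 × 4000) = 0.91393
R(D) = exp(−0.0000496 × 4000) = 0.82004
Parallel (A and B): 1 − (1 − 0.79804)(1 − 0.84603) = 0.96890
Parallel (C and D): 1 − (1 − 0.91393)(1 − 0.82004) = 0.98451
Series ([0.96890] and [0.98451]): 0.96890 × 0.98451 = 0.954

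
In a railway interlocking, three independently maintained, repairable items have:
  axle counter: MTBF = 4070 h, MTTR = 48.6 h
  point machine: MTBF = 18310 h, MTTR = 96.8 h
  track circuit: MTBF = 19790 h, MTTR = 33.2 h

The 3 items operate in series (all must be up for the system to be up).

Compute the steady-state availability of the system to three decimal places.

0.981

A(axle counter) = MTBF/(MTBF+MTTR) = 4070/(4070+48.6) = 0.988200
A(point machine) = MTBF/(MTBF+MTTR) = 18310/(18310+96.8) = 0.994741
A(track circuit) = MTBF/(MTBF+MTTR) = 19790/(19790+33.2) = 0.998325
Series availability: 0.988200 × 0.994741 × 0.998325 = 0.981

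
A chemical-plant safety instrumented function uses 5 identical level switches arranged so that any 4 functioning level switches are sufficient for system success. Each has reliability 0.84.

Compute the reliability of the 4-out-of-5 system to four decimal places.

R = Σ_{i=4}^{5} C(5,i) p^i (1−p)^{5−i} with p = 0.84
C(5,4)·0.84^4·0.16^1 = 0.398297
C(5,5)·0.84^5·0.16^0 = 0.418212
Sum = 0.8165

0.8165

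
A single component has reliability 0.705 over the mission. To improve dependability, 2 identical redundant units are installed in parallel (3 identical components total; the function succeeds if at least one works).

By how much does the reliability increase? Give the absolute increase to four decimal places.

0.2693

R_before = 0.705
R_after = 1 − (1 − 0.705)^3 = 0.9743
ΔR = 0.9743 − 0.705 = 0.2693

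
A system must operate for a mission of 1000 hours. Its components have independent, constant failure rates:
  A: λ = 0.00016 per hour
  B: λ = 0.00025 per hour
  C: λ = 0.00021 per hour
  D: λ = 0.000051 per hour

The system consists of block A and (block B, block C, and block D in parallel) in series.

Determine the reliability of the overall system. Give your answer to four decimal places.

0.8504

R(A) = exp(−0.00016 × 1000) = 0.852144
R(B) = exp(−0.00025 × 1000) = 0.778801
R(C) = exp(−0.00021 × 1000) = 0.810584
R(D) = exp(−0.000051 × 1000) = 0.950279
Parallel (B, C, and D): 1 − (1 − 0.778801)(1 − 0.810584)(1 − 0.950279) = 0.997917
Series (A and [0.997917]): 0.852144 × 0.997917 = 0.8504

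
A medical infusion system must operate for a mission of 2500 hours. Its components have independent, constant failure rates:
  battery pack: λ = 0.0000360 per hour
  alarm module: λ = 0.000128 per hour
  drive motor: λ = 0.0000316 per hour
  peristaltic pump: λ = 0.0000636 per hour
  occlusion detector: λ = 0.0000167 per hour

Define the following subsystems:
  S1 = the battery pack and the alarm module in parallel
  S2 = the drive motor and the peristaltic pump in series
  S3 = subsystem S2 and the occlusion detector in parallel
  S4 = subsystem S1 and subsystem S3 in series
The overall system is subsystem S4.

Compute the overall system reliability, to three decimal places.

0.968

R(battery pack) = exp(−0.0000360 × 2500) = 0.91393
R(alarm module) = exp(−0.000128 × 2500) = 0.72615
R(drive motor) = exp(−0.0000316 × 2500) = 0.92404
R(peristaltic pump) = exp(−0.0000636 × 2500) = 0.85300
R(occlusion detector) = exp(−0.0000167 × 2500) = 0.95911
Parallel (battery pack and alarm module): 1 − (1 − 0.91393)(1 − 0.72615) = 0.97643
Series (drive motor and peristaltic pump): 0.92404 × 0.85300 = 0.78821
Parallel ([0.78821] and occlusion detector): 1 − (1 − 0.78821)(1 − 0.95911) = 0.99134
Series ([0.97643] and [0.99134]): 0.97643 × 0.99134 = 0.968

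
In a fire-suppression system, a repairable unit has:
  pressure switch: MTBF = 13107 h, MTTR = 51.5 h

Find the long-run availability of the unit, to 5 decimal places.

A(pressure switch) = MTBF/(MTBF+MTTR) = 13107/(13107+51.5) = 0.99609

0.99609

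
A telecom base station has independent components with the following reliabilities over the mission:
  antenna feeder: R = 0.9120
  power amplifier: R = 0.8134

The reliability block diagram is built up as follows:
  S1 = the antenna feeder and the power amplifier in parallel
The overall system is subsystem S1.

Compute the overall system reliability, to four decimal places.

Parallel (antenna feeder and power amplifier): 1 − (1 − 0.912000)(1 − 0.813400) = 0.9836

0.9836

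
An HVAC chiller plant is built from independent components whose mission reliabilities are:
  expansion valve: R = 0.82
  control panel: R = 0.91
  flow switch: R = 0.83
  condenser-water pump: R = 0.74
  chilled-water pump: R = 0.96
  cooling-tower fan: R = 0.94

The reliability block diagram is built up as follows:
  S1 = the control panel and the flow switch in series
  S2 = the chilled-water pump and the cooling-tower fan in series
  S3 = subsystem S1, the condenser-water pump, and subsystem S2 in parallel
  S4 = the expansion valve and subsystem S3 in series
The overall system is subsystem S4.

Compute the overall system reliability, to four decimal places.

0.8149

Series (control panel and flow switch): 0.910000 × 0.830000 = 0.755300
Series (chilled-water pump and cooling-tower fan): 0.960000 × 0.940000 = 0.902400
Parallel ([0.755300], condenser-water pump, and [0.902400]): 1 − (1 − 0.755300)(1 − 0.740000)(1 − 0.902400) = 0.993790
Series (expansion valve and [0.993790]): 0.820000 × 0.993790 = 0.8149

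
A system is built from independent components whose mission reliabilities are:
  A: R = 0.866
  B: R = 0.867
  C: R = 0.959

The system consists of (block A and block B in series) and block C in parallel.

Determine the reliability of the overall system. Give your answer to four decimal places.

Series (A and B): 0.866000 × 0.867000 = 0.750822
Parallel ([0.750822] and C): 1 − (1 − 0.750822)(1 − 0.959000) = 0.9898

0.9898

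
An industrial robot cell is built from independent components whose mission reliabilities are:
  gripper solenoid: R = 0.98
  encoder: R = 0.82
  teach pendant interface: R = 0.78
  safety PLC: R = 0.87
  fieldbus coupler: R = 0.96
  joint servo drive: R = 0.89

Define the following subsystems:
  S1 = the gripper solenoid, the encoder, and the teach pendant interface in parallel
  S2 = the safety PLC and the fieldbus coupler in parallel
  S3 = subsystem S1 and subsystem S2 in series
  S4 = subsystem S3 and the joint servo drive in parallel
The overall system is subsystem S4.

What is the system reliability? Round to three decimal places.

Parallel (gripper solenoid, encoder, and teach pendant interface): 1 − (1 − 0.98000)(1 − 0.82000)(1 − 0.78000) = 0.99921
Parallel (safety PLC and fieldbus coupler): 1 − (1 − 0.87000)(1 − 0.96000) = 0.99480
Series ([0.99921] and [0.99480]): 0.99921 × 0.99480 = 0.99401
Parallel ([0.99401] and joint servo drive): 1 − (1 − 0.99401)(1 − 0.89000) = 0.999

0.999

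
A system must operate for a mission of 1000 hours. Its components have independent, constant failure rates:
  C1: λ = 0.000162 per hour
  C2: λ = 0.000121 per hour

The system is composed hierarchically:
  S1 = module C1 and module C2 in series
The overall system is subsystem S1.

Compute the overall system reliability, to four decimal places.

0.7535

R(C1) = exp(−0.000162 × 1000) = 0.850441
R(C2) = exp(−0.000121 × 1000) = 0.886034
Series (C1 and C2): 0.850441 × 0.886034 = 0.7535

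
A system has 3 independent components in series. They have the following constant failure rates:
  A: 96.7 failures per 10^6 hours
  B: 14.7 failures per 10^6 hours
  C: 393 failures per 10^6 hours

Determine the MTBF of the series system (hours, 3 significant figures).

1980

Series of exponential components: λ_sys = Σ λ_i
λ_sys = 0.0000967 + 0.0000147 + 0.000393 = 5.0440e-04 /h
MTBF = 1 / λ_sys = 1980 h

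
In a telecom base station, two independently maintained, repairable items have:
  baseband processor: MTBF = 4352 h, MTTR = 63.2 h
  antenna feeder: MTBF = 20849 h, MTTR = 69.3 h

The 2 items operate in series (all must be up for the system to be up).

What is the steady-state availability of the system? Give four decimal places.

0.9824

A(baseband processor) = MTBF/(MTBF+MTTR) = 4352/(4352+63.2) = 0.985686
A(antenna feeder) = MTBF/(MTBF+MTTR) = 20849/(20849+69.3) = 0.996687
Series availability: 0.985686 × 0.996687 = 0.9824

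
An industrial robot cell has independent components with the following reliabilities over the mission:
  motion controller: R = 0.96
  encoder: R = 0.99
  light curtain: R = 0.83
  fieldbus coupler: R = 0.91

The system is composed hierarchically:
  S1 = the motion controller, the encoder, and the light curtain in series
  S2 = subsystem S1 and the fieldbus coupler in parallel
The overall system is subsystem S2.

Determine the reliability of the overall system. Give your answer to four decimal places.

0.9810

Series (motion controller, encoder, and light curtain): 0.960000 × 0.990000 × 0.830000 = 0.788832
Parallel ([0.788832] and fieldbus coupler): 1 − (1 − 0.788832)(1 − 0.910000) = 0.9810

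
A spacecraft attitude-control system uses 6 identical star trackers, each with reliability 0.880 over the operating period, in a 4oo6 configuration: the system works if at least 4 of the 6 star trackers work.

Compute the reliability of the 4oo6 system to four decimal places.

R = Σ_{i=4}^{6} C(6,i) p^i (1−p)^{6−i} with p = 0.880
C(6,4)·0.880^4·0.120^2 = 0.129534
C(6,5)·0.880^5·0.120^1 = 0.379967
C(6,6)·0.880^6·0.120^0 = 0.464404
Sum = 0.9739

0.9739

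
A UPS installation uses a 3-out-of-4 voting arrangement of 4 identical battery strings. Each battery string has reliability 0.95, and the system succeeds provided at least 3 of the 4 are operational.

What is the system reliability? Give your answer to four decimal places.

R = Σ_{i=3}^{4} C(4,i) p^i (1−p)^{4−i} with p = 0.95
C(4,3)·0.95^3·0.05^1 = 0.171475
C(4,4)·0.95^4·0.05^0 = 0.814506
Sum = 0.9860

0.9860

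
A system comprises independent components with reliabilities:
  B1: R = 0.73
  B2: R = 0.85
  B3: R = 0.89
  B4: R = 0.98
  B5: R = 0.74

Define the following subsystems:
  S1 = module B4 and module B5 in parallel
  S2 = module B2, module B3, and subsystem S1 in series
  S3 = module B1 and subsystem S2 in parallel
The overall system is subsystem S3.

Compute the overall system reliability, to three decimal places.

Parallel (B4 and B5): 1 − (1 − 0.98000)(1 − 0.74000) = 0.99480
Series (B2, B3, and [0.99480]): 0.85000 × 0.89000 × 0.99480 = 0.75257
Parallel (B1 and [0.75257]): 1 − (1 − 0.73000)(1 − 0.75257) = 0.933

0.933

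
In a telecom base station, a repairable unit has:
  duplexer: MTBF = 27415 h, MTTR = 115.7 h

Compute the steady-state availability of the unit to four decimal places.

A(duplexer) = MTBF/(MTBF+MTTR) = 27415/(27415+115.7) = 0.9958

0.9958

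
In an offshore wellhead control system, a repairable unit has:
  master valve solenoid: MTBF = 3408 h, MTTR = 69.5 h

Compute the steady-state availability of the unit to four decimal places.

A(master valve solenoid) = MTBF/(MTBF+MTTR) = 3408/(3408+69.5) = 0.9800

0.9800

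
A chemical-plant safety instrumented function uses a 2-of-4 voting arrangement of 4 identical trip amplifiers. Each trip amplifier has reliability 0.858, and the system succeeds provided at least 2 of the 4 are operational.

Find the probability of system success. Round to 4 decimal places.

R = Σ_{i=2}^{4} C(4,i) p^i (1−p)^{4−i} with p = 0.858
C(4,2)·0.858^2·0.142^2 = 0.089064
C(4,3)·0.858^3·0.142^1 = 0.358765
C(4,4)·0.858^4·0.142^0 = 0.541937
Sum = 0.9898

0.9898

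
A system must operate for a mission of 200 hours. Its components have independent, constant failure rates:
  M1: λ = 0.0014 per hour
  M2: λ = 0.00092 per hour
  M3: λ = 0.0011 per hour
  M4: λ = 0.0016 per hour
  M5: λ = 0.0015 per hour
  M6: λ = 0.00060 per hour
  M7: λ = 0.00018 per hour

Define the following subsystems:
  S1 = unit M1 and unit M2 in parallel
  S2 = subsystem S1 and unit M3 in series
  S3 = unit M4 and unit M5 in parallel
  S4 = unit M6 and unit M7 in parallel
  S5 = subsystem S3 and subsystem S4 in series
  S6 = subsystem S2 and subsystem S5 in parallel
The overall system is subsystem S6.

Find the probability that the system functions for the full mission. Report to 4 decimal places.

R(M1) = exp(−0.0014 × 200) = 0.755784
R(M2) = exp(−0.00092 × 200) = 0.831936
R(M3) = exp(−0.0011 × 200) = 0.802519
R(M4) = exp(−0.0016 × 200) = 0.726149
R(M5) = exp(−0.0015 × 200) = 0.740818
R(M6) = exp(−0.00060 × 200) = 0.886920
R(M7) = exp(−0.00018 × 200) = 0.964640
Parallel (M1 and M2): 1 − (1 − 0.755784)(1 − 0.831936) = 0.958956
Series ([0.958956] and M3): 0.958956 × 0.802519 = 0.769580
Parallel (M4 and M5): 1 − (1 − 0.726149)(1 − 0.740818) = 0.929023
Parallel (M6 and M7): 1 − (1 − 0.886920)(1 − 0.964640) = 0.996001
Series ([0.929023] and [0.996001]): 0.929023 × 0.996001 = 0.925308
Parallel ([0.769580] and [0.925308]): 1 − (1 − 0.769580)(1 − 0.925308) = 0.9828

0.9828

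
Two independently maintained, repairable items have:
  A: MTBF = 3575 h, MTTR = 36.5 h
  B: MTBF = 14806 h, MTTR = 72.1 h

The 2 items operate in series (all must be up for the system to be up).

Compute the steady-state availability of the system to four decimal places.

A(A) = MTBF/(MTBF+MTTR) = 3575/(3575+36.5) = 0.989893
A(B) = MTBF/(MTBF+MTTR) = 14806/(14806+72.1) = 0.995154
Series availability: 0.989893 × 0.995154 = 0.9851

0.9851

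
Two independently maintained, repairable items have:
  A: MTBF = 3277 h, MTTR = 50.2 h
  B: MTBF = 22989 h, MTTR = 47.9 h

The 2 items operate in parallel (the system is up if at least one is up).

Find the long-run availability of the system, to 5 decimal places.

A(A) = MTBF/(MTBF+MTTR) = 3277/(3277+50.2) = 0.984912
A(B) = MTBF/(MTBF+MTTR) = 22989/(22989+47.9) = 0.997921
Parallel availability: 1 − (1 − 0.984912)(1 − 0.997921) = 0.99997

0.99997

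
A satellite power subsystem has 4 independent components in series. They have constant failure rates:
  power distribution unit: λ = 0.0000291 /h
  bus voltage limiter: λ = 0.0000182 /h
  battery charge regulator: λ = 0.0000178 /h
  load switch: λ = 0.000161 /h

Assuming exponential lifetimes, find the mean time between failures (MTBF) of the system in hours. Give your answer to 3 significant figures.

4420

Series of exponential components: λ_sys = Σ λ_i
λ_sys = 0.0000291 + 0.0000182 + 0.0000178 + 0.000161 = 2.2610e-04 /h
MTBF = 1 / λ_sys = 4420 h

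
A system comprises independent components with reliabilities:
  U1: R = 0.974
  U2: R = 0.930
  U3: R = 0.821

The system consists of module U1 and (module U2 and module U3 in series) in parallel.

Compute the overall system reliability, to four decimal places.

Series (U2 and U3): 0.930000 × 0.821000 = 0.763530
Parallel (U1 and [0.763530]): 1 − (1 − 0.974000)(1 − 0.763530) = 0.9939

0.9939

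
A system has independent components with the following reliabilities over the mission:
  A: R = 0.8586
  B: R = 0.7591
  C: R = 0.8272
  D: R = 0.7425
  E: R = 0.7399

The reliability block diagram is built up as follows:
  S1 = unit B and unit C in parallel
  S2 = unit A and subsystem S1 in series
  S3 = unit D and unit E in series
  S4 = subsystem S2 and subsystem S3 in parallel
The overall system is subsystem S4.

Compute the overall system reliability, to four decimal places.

Parallel (B and C): 1 − (1 − 0.759100)(1 − 0.827200) = 0.958372
Series (A and [0.958372]): 0.858600 × 0.958372 = 0.822858
Series (D and E): 0.742500 × 0.739900 = 0.549376
Parallel ([0.822858] and [0.549376]): 1 − (1 − 0.822858)(1 − 0.549376) = 0.9202

0.9202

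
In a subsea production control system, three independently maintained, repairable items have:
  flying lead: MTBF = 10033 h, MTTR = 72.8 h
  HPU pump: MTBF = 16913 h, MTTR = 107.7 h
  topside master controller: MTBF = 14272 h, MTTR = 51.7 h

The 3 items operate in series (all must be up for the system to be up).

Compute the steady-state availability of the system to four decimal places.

A(flying lead) = MTBF/(MTBF+MTTR) = 10033/(10033+72.8) = 0.992796
A(HPU pump) = MTBF/(MTBF+MTTR) = 16913/(16913+107.7) = 0.993672
A(topside master controller) = MTBF/(MTBF+MTTR) = 14272/(14272+51.7) = 0.996391
Series availability: 0.992796 × 0.993672 × 0.996391 = 0.9830

0.9830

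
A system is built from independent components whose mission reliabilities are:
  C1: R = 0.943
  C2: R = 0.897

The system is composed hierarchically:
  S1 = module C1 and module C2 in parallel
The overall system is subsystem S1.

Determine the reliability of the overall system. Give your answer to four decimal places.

Parallel (C1 and C2): 1 − (1 − 0.943000)(1 − 0.897000) = 0.9941

0.9941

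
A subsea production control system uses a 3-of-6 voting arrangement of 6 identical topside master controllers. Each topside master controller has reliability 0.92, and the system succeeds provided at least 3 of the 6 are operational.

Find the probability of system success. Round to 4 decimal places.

R = Σ_{i=3}^{6} C(6,i) p^i (1−p)^{6−i} with p = 0.92
C(6,3)·0.92^3·0.08^3 = 0.007974
C(6,4)·0.92^4·0.08^2 = 0.068774
C(6,5)·0.92^5·0.08^1 = 0.316359
C(6,6)·0.92^6·0.08^0 = 0.606355
Sum = 0.9995

0.9995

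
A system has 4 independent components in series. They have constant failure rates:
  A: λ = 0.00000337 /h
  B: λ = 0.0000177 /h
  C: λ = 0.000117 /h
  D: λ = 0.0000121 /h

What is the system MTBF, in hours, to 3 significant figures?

Series of exponential components: λ_sys = Σ λ_i
λ_sys = 0.00000337 + 0.0000177 + 0.000117 + 0.0000121 = 1.5017e-04 /h
MTBF = 1 / λ_sys = 6660 h

6660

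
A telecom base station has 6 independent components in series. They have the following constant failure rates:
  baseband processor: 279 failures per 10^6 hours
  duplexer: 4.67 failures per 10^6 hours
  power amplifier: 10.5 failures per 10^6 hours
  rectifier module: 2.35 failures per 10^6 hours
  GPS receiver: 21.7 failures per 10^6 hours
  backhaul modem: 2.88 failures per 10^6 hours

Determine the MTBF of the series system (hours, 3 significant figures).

3110

Series of exponential components: λ_sys = Σ λ_i
λ_sys = 0.000279 + 0.00000467 + 0.0000105 + 0.00000235 + 0.0000217 + 0.00000288 = 3.2110e-04 /h
MTBF = 1 / λ_sys = 3110 h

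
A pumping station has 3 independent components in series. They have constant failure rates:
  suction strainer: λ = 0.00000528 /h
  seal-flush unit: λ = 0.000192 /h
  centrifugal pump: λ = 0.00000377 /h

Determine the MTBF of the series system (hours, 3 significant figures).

4970

Series of exponential components: λ_sys = Σ λ_i
λ_sys = 0.00000528 + 0.000192 + 0.00000377 = 2.0105e-04 /h
MTBF = 1 / λ_sys = 4970 h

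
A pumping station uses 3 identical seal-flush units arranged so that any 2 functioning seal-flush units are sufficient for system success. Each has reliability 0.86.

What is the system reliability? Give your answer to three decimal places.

0.947

R = Σ_{i=2}^{3} C(3,i) p^i (1−p)^{3−i} with p = 0.86
C(3,2)·0.86^2·0.14^1 = 0.31063
C(3,3)·0.86^3·0.14^0 = 0.63606
Sum = 0.947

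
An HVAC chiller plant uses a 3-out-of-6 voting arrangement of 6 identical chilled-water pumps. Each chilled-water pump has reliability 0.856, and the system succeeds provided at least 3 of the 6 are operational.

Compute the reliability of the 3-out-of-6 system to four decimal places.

0.9949

R = Σ_{i=3}^{6} C(6,i) p^i (1−p)^{6−i} with p = 0.856
C(6,3)·0.856^3·0.144^3 = 0.037457
C(6,4)·0.856^4·0.144^2 = 0.166998
C(6,5)·0.856^5·0.144^1 = 0.397084
C(6,6)·0.856^6·0.144^0 = 0.393407
Sum = 0.9949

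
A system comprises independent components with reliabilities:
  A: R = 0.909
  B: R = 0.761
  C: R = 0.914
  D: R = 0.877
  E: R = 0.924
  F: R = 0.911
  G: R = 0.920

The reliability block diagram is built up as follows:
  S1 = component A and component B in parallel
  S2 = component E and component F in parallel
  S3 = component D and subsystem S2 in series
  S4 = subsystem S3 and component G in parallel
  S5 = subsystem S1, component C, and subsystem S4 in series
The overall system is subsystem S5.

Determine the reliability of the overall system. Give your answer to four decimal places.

0.8849

Parallel (A and B): 1 − (1 − 0.909000)(1 − 0.761000) = 0.978251
Parallel (E and F): 1 − (1 − 0.924000)(1 − 0.911000) = 0.993236
Series (D and [0.993236]): 0.877000 × 0.993236 = 0.871068
Parallel ([0.871068] and G): 1 − (1 − 0.871068)(1 − 0.920000) = 0.989685
Series ([0.978251], C, and [0.989685]): 0.978251 × 0.914000 × 0.989685 = 0.8849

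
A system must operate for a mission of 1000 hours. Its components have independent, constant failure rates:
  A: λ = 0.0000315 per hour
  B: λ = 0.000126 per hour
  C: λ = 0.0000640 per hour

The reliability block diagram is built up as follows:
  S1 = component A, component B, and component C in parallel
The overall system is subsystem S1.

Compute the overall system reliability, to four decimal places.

0.9998

R(A) = exp(−0.0000315 × 1000) = 0.968991
R(B) = exp(−0.000126 × 1000) = 0.881615
R(C) = exp(−0.0000640 × 1000) = 0.938005
Parallel (A, B, and C): 1 − (1 − 0.968991)(1 − 0.881615)(1 − 0.938005) = 0.9998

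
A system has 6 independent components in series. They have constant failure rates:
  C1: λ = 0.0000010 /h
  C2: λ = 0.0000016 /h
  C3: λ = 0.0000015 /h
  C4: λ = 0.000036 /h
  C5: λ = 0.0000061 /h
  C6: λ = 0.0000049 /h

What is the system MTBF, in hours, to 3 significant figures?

Series of exponential components: λ_sys = Σ λ_i
λ_sys = 0.0000010 + 0.0000016 + 0.0000015 + 0.000036 + 0.0000061 + 0.0000049 = 5.1100e-05 /h
MTBF = 1 / λ_sys = 19600 h

19600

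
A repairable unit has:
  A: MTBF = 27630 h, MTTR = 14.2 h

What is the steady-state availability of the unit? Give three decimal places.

A(A) = MTBF/(MTBF+MTTR) = 27630/(27630+14.2) = 0.999

0.999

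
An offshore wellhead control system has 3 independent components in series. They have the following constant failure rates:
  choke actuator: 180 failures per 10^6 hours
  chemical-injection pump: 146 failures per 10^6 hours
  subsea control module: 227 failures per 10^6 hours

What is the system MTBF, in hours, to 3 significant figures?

1810

Series of exponential components: λ_sys = Σ λ_i
λ_sys = 0.000180 + 0.000146 + 0.000227 = 5.5300e-04 /h
MTBF = 1 / λ_sys = 1810 h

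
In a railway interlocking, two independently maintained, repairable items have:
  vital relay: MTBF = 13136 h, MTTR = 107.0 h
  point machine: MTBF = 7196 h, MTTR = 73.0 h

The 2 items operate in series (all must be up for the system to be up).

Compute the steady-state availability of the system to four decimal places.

A(vital relay) = MTBF/(MTBF+MTTR) = 13136/(13136+107.0) = 0.991920
A(point machine) = MTBF/(MTBF+MTTR) = 7196/(7196+73.0) = 0.989957
Series availability: 0.991920 × 0.989957 = 0.9820

0.9820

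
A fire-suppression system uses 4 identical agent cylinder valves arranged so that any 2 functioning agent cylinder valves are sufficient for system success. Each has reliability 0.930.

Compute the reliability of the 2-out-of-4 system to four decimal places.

R = Σ_{i=2}^{4} C(4,i) p^i (1−p)^{4−i} with p = 0.930
C(4,2)·0.930^2·0.070^2 = 0.025428
C(4,3)·0.930^3·0.070^1 = 0.225220
C(4,4)·0.930^4·0.070^0 = 0.748052
Sum = 0.9987

0.9987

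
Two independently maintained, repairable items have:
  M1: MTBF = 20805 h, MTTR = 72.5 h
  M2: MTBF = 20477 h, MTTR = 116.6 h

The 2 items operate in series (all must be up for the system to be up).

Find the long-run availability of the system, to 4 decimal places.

0.9909

A(M1) = MTBF/(MTBF+MTTR) = 20805/(20805+72.5) = 0.996527
A(M2) = MTBF/(MTBF+MTTR) = 20477/(20477+116.6) = 0.994338
Series availability: 0.996527 × 0.994338 = 0.9909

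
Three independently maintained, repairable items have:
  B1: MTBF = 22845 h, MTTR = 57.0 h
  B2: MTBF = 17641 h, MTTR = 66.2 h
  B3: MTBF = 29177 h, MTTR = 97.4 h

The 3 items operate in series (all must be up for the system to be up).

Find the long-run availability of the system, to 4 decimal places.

0.9905

A(B1) = MTBF/(MTBF+MTTR) = 22845/(22845+57.0) = 0.997511
A(B2) = MTBF/(MTBF+MTTR) = 17641/(17641+66.2) = 0.996261
A(B3) = MTBF/(MTBF+MTTR) = 29177/(29177+97.4) = 0.996673
Series availability: 0.997511 × 0.996261 × 0.996673 = 0.9905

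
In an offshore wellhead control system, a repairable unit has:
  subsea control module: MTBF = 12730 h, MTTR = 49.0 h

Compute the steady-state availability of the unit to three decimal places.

A(subsea control module) = MTBF/(MTBF+MTTR) = 12730/(12730+49.0) = 0.996

0.996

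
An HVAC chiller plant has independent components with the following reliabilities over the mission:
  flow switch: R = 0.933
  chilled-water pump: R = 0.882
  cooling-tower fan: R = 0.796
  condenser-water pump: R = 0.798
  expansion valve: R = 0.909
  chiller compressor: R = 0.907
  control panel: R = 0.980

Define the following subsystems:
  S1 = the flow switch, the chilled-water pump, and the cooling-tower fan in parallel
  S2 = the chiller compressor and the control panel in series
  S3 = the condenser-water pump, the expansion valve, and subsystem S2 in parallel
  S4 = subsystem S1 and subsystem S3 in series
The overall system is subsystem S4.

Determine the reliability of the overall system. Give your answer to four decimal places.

Parallel (flow switch, chilled-water pump, and cooling-tower fan): 1 − (1 − 0.933000)(1 − 0.882000)(1 − 0.796000) = 0.998387
Series (chiller compressor and control panel): 0.907000 × 0.980000 = 0.888860
Parallel (condenser-water pump, expansion valve, and [0.888860]): 1 − (1 − 0.798000)(1 − 0.909000)(1 − 0.888860) = 0.997957
Series ([0.998387] and [0.997957]): 0.998387 × 0.997957 = 0.9963

0.9963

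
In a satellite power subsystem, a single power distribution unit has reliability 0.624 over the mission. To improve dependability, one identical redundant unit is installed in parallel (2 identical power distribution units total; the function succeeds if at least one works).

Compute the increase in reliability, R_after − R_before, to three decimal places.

0.235

R_before = 0.624
R_after = 1 − (1 − 0.624)^2 = 0.859
ΔR = 0.859 − 0.624 = 0.235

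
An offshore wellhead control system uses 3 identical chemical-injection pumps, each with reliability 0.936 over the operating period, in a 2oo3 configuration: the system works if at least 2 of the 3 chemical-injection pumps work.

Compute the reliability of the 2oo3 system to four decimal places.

0.9882

R = Σ_{i=2}^{3} C(3,i) p^i (1−p)^{3−i} with p = 0.936
C(3,2)·0.936^2·0.064^1 = 0.168210
C(3,3)·0.936^3·0.064^0 = 0.820026
Sum = 0.9882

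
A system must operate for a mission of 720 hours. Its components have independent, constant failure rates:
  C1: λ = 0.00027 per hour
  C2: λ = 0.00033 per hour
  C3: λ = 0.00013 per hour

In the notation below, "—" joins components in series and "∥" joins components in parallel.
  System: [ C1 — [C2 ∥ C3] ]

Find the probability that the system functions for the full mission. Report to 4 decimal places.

0.8078

R(C1) = exp(−0.00027 × 720) = 0.823329
R(C2) = exp(−0.00033 × 720) = 0.788518
R(C3) = exp(−0.00013 × 720) = 0.910647
Parallel (C2 and C3): 1 − (1 − 0.788518)(1 − 0.910647) = 0.981103
Series (C1 and [0.981103]): 0.823329 × 0.981103 = 0.8078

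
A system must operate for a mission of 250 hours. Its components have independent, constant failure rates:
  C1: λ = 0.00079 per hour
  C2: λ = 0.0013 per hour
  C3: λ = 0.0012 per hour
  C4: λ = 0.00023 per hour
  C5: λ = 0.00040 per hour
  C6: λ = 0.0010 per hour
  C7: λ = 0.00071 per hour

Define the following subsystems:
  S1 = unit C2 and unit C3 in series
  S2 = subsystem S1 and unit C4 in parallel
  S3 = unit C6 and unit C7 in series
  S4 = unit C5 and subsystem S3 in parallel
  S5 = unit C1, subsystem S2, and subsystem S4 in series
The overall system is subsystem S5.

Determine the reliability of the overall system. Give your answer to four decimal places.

0.7730

R(C1) = exp(−0.00079 × 250) = 0.820780
R(C2) = exp(−0.0013 × 250) = 0.722527
R(C3) = exp(−0.0012 × 250) = 0.740818
R(C4) = exp(−0.00023 × 250) = 0.944122
R(C5) = exp(−0.00040 × 250) = 0.904837
R(C6) = exp(−0.0010 × 250) = 0.778801
R(C7) = exp(−0.00071 × 250) = 0.837361
Series (C2 and C3): 0.722527 × 0.740818 = 0.535261
Parallel ([0.535261] and C4): 1 − (1 − 0.535261)(1 − 0.944122) = 0.974031
Series (C6 and C7): 0.778801 × 0.837361 = 0.652138
Parallel (C5 and [0.652138]): 1 − (1 − 0.904837)(1 − 0.652138) = 0.966896
Series (C1, [0.974031], and [0.966896]): 0.820780 × 0.974031 × 0.966896 = 0.7730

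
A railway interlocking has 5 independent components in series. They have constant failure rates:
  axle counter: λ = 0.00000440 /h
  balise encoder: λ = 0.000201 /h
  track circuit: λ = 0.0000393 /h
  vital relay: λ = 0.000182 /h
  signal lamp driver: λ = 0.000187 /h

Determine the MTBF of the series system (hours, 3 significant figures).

Series of exponential components: λ_sys = Σ λ_i
λ_sys = 0.00000440 + 0.000201 + 0.0000393 + 0.000182 + 0.000187 = 6.1370e-04 /h
MTBF = 1 / λ_sys = 1630 h

1630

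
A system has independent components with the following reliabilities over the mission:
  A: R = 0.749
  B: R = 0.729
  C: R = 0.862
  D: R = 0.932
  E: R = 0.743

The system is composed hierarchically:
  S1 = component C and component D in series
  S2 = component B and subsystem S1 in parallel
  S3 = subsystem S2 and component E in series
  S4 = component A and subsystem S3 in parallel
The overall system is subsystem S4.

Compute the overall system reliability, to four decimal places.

Series (C and D): 0.862000 × 0.932000 = 0.803384
Parallel (B and [0.803384]): 1 − (1 − 0.729000)(1 − 0.803384) = 0.946717
Series ([0.946717] and E): 0.946717 × 0.743000 = 0.703411
Parallel (A and [0.703411]): 1 − (1 − 0.749000)(1 − 0.703411) = 0.9256

0.9256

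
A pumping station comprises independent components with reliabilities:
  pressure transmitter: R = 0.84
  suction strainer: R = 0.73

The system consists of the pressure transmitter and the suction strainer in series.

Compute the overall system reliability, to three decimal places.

0.613

Series (pressure transmitter and suction strainer): 0.84000 × 0.73000 = 0.613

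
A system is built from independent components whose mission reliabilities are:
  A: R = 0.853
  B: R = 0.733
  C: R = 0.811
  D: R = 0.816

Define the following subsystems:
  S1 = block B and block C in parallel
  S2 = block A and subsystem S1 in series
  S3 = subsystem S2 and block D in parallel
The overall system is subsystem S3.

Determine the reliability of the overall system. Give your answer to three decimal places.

Parallel (B and C): 1 − (1 − 0.73300)(1 − 0.81100) = 0.94954
Series (A and [0.94954]): 0.85300 × 0.94954 = 0.80996
Parallel ([0.80996] and D): 1 − (1 − 0.80996)(1 − 0.81600) = 0.965

0.965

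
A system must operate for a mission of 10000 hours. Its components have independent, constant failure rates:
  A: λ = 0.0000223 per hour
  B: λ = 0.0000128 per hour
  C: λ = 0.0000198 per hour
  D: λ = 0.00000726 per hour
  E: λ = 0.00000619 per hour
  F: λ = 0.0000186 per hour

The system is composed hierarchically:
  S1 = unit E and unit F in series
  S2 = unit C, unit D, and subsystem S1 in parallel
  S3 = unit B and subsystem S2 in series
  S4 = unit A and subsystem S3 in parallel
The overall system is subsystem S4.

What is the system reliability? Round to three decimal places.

0.975

R(A) = exp(−0.0000223 × 10000) = 0.80011
R(B) = exp(−0.0000128 × 10000) = 0.87985
R(C) = exp(−0.0000198 × 10000) = 0.82037
R(D) = exp(−0.00000726 × 10000) = 0.92997
R(E) = exp(−0.00000619 × 10000) = 0.93998
R(F) = exp(−0.0000186 × 10000) = 0.83027
Series (E and F): 0.93998 × 0.83027 = 0.78044
Parallel (C, D, and [0.78044]): 1 − (1 − 0.82037)(1 − 0.92997)(1 − 0.78044) = 0.99724
Series (B and [0.99724]): 0.87985 × 0.99724 = 0.87742
Parallel (A and [0.87742]): 1 − (1 − 0.80011)(1 − 0.87742) = 0.975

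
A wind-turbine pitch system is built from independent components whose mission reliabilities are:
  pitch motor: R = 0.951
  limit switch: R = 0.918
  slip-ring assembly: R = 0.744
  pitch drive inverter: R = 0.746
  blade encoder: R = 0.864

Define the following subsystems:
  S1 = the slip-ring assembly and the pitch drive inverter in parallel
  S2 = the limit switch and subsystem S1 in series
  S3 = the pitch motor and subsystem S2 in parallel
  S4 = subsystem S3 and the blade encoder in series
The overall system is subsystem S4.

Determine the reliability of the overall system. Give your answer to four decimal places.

0.8580

Parallel (slip-ring assembly and pitch drive inverter): 1 − (1 − 0.744000)(1 − 0.746000) = 0.934976
Series (limit switch and [0.934976]): 0.918000 × 0.934976 = 0.858308
Parallel (pitch motor and [0.858308]): 1 − (1 − 0.951000)(1 − 0.858308) = 0.993057
Series ([0.993057] and blade encoder): 0.993057 × 0.864000 = 0.8580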